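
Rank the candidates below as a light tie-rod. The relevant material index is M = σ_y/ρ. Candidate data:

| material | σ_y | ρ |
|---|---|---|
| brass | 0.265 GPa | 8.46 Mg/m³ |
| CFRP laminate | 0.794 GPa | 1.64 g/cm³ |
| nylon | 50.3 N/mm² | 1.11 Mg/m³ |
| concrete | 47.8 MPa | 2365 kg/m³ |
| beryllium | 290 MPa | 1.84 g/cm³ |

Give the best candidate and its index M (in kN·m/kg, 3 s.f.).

CFRP laminate, M = 484 kN·m/kg

Putting every candidate on a common basis:
  brass: σ_y = 265.0 MPa, ρ = 8460 kg/m³
  CFRP laminate: σ_y = 794.0 MPa, ρ = 1640 kg/m³
  nylon: σ_y = 50.30 MPa, ρ = 1110 kg/m³
  concrete: σ_y = 47.80 MPa, ρ = 2365 kg/m³
  beryllium: σ_y = 290.0 MPa, ρ = 1840 kg/m³
  CFRP laminate: M = 484 kN·m/kg
  beryllium: M = 158 kN·m/kg
  nylon: M = 45.3 kN·m/kg
  brass: M = 31.3 kN·m/kg
  concrete: M = 20.2 kN·m/kg
Highest index: CFRP laminate.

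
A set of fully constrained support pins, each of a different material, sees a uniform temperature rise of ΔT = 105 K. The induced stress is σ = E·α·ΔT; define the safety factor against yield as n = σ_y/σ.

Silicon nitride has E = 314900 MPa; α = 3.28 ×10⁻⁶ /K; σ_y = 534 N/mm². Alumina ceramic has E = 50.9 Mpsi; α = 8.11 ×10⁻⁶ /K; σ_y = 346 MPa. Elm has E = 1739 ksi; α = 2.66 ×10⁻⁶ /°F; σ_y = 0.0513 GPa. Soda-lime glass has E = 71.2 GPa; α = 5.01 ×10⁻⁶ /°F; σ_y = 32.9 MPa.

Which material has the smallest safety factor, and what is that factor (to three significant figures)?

soda-lime glass, n = 0.488

Converting E to GPa, α to ×10⁻⁶/K, σ_y to MPa, then σ and n for each:
  silicon nitride: E = 314.9, α = 3.28, σ_y = 534.0 → σ = 108 MPa, n = 4.92
  alumina ceramic: E = 350.9, α = 8.11, σ_y = 346.0 → σ = 299 MPa, n = 1.16
  elm: E = 11.99, α = 4.79, σ_y = 51.30 → σ = 6.03 MPa, n = 8.51
  soda-lime glass: E = 71.20, α = 9.02, σ_y = 32.90 → σ = 67.4 MPa, n = 0.488
Soda-lime glass has the lowest safety factor, n = 0.488.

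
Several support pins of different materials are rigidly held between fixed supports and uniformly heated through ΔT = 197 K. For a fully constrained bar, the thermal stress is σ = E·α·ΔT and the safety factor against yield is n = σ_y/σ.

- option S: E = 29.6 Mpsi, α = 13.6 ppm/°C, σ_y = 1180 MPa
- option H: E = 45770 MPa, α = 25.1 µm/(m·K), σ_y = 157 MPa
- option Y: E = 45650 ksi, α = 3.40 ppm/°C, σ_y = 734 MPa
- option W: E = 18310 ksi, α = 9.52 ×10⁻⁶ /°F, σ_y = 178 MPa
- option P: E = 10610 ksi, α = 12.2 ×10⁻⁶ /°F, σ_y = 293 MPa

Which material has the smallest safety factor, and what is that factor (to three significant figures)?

option W, n = 0.418

With everything in SI (GPa, ×10⁻⁶/K, MPa):
  option S: E = 204.1, α = 13.6, σ_y = 1180 → σ = 547 MPa, n = 2.16
  option H: E = 45.77, α = 25.1, σ_y = 157.0 → σ = 226 MPa, n = 0.694
  option Y: E = 314.7, α = 3.40, σ_y = 734.0 → σ = 211 MPa, n = 3.48
  option W: E = 126.2, α = 17.1, σ_y = 178.0 → σ = 426 MPa, n = 0.418
  option P: E = 73.15, α = 22.0, σ_y = 293.0 → σ = 316 MPa, n = 0.926
Smallest n: option W with n = 0.418.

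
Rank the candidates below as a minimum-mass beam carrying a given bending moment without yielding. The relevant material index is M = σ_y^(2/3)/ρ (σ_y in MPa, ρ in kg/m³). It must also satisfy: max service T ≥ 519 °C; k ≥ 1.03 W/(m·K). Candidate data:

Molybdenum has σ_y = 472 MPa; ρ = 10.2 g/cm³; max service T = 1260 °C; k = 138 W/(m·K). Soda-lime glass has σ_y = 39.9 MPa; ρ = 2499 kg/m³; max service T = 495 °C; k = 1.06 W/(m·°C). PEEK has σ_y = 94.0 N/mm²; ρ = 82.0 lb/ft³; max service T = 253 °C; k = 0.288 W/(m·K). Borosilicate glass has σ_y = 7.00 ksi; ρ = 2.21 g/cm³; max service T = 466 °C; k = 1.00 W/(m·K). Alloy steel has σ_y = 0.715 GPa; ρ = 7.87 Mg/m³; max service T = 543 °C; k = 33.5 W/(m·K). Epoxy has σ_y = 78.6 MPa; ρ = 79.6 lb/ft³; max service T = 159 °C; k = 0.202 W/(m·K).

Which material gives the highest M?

alloy steel

Screen on constraints: max service T ≥ 519 °C; k ≥ 1.03 W/(m·K). Survivors: molybdenum, alloy steel.
Normalizing units and computing the index:
  molybdenum: σ_y = 472.0 MPa, ρ = 10200 kg/m³
  alloy steel: σ_y = 715.0 MPa, ρ = 7870 kg/m³
  alloy steel: M = 10.2×10⁻³
  molybdenum: M = 5.94×10⁻³
Alloy steel has the largest M.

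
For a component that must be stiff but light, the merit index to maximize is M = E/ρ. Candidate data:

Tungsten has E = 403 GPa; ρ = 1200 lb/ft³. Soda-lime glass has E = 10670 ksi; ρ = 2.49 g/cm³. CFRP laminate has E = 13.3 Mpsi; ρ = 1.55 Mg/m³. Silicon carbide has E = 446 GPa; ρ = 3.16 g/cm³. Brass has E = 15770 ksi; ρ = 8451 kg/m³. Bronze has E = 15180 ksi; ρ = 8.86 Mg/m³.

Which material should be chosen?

Convert each candidate to consistent units, then evaluate M:
  tungsten: E = 403.0 GPa, ρ = 19220 kg/m³
  soda-lime glass: E = 73.57 GPa, ρ = 2490 kg/m³
  CFRP laminate: E = 91.70 GPa, ρ = 1550 kg/m³
  silicon carbide: E = 446.0 GPa, ρ = 3160 kg/m³
  brass: E = 108.7 GPa, ρ = 8451 kg/m³
  bronze: E = 104.7 GPa, ρ = 8860 kg/m³
  silicon carbide: M = 141 MN·m/kg
  CFRP laminate: M = 59.2 MN·m/kg
  soda-lime glass: M = 29.5 MN·m/kg
  tungsten: M = 21.0 MN·m/kg
  brass: M = 12.9 MN·m/kg
  bronze: M = 11.8 MN·m/kg
Highest index: silicon carbide.

silicon carbide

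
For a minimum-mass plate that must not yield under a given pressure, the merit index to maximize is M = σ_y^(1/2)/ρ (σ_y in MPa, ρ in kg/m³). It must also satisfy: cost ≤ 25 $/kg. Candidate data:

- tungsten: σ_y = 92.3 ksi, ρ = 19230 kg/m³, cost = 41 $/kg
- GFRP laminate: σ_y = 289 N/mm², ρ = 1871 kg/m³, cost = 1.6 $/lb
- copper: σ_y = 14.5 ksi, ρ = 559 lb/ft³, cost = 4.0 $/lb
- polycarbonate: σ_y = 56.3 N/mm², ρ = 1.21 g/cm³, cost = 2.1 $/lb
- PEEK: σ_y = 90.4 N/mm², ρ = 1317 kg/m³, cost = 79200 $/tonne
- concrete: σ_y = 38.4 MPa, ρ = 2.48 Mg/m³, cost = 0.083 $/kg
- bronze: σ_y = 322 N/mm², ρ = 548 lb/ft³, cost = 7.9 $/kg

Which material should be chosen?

GFRP laminate

Screen on constraints: cost ≤ 25 $/kg. Survivors: GFRP laminate, copper, polycarbonate, concrete, bronze.
Normalizing units and computing the index:
  GFRP laminate: σ_y = 289.0 MPa, ρ = 1871 kg/m³
  copper: σ_y = 99.97 MPa, ρ = 8954 kg/m³
  polycarbonate: σ_y = 56.30 MPa, ρ = 1210 kg/m³
  concrete: σ_y = 38.40 MPa, ρ = 2480 kg/m³
  bronze: σ_y = 322.0 MPa, ρ = 8778 kg/m³
  GFRP laminate: M = 9.09×10⁻³
  polycarbonate: M = 6.20×10⁻³
  concrete: M = 2.50×10⁻³
  bronze: M = 2.04×10⁻³
  copper: M = 1.12×10⁻³
GFRP laminate ranks first.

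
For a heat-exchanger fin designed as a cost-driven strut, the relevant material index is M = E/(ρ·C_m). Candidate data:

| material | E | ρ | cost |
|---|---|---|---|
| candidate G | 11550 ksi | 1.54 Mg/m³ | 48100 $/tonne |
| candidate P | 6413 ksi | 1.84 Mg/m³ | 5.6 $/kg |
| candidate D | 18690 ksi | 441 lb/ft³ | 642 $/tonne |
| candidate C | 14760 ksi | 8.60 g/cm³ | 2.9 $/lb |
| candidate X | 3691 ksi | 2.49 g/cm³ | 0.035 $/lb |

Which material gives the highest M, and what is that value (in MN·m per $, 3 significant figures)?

In SI units:
  candidate G: E = 79.63 GPa, ρ = 1540 kg/m³, cost = 48.10 $/kg
  candidate P: E = 44.22 GPa, ρ = 1840 kg/m³, cost = 5.600 $/kg
  candidate D: E = 128.9 GPa, ρ = 7064 kg/m³, cost = 0.6420 $/kg
  candidate C: E = 101.8 GPa, ρ = 8600 kg/m³, cost = 6.393 $/kg
  candidate X: E = 25.45 GPa, ρ = 2490 kg/m³, cost = 0.07716 $/kg
  candidate X: M = 132 MN·m per $
  candidate D: M = 28.4 MN·m per $
  candidate P: M = 4.29 MN·m per $
  candidate C: M = 1.85 MN·m per $
  candidate G: M = 1.08 MN·m per $
The maximum is for candidate X.

candidate X, M = 132 MN·m per $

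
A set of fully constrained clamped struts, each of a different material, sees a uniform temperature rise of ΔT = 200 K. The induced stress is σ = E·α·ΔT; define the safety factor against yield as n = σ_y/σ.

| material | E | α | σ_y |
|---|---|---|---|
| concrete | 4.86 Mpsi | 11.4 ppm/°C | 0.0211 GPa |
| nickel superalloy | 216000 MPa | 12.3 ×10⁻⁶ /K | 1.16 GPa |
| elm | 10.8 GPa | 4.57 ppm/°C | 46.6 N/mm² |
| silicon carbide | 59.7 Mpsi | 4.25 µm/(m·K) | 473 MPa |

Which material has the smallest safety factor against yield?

concrete

With everything in SI (GPa, ×10⁻⁶/K, MPa):
  concrete: E = 33.51, α = 11.4, σ_y = 21.10 → σ = 76.4 MPa, n = 0.276
  nickel superalloy: E = 216.0, α = 12.3, σ_y = 1160 → σ = 531 MPa, n = 2.18
  elm: E = 10.80, α = 4.57, σ_y = 46.60 → σ = 9.87 MPa, n = 4.72
  silicon carbide: E = 411.6, α = 4.25, σ_y = 473.0 → σ = 350 MPa, n = 1.35
Concrete has the lowest safety factor, n = 0.276.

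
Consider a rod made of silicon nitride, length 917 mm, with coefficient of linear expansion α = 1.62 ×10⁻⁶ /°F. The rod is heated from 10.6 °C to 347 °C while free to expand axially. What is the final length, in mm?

917.90 mm

Convert α: 1.62×10⁻⁶/°F × (9/5) = 2.92×10⁻⁶/K.
ΔT = 347 − 10.6 = 336.4 K.
ΔL = α·L₀·ΔT = 2.92×10⁻⁶ × 917 mm × 336.4 K = 0.900 mm.
L = L₀ + ΔL = 917 + 0.900 = 917.90 mm.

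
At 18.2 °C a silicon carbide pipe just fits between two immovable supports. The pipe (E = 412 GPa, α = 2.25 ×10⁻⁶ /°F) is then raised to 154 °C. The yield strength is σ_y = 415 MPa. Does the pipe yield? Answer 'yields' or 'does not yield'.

α = 2.25×10⁻⁶/°F × 9/5 = 4.05×10⁻⁶/K.
ΔT = 135.8 K. Constrained thermal stress σ = E·α·ΔT = 412.0×10³ MPa × 4.05×10⁻⁶ × 135.8 = 227 MPa (compressive).
Compare to σ_y = 415 MPa: σ < σ_y, so it does not yield.

does not yield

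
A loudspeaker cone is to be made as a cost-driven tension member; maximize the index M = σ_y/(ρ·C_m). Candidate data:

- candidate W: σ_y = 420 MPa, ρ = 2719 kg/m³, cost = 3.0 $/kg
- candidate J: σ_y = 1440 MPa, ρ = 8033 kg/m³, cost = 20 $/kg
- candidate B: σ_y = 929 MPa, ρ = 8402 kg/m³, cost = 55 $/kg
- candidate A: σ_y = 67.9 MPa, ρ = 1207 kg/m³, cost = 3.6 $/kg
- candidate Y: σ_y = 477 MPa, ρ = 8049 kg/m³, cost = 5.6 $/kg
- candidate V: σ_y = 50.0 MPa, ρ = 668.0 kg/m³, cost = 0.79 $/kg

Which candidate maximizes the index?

Computing M directly (units already consistent):
  candidate V: M = 94.7 kN·m per $
  candidate W: M = 51.5 kN·m per $
  candidate A: M = 15.6 kN·m per $
  candidate Y: M = 10.6 kN·m per $
  candidate J: M = 8.96 kN·m per $
  candidate B: M = 2.01 kN·m per $
Highest index: candidate V.

candidate V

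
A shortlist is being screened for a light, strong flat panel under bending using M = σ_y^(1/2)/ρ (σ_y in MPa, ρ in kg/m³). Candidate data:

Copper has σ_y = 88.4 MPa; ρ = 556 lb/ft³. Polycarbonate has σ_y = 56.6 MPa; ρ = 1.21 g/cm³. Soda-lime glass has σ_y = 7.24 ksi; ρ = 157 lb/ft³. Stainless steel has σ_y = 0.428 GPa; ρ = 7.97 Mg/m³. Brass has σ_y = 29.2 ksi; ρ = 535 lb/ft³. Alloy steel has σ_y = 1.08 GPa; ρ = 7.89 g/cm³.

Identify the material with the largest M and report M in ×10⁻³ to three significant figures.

polycarbonate, M = 6.22×10⁻³

Convert each candidate to consistent units, then evaluate M:
  copper: σ_y = 88.40 MPa, ρ = 8906 kg/m³
  polycarbonate: σ_y = 56.60 MPa, ρ = 1210 kg/m³
  soda-lime glass: σ_y = 49.92 MPa, ρ = 2515 kg/m³
  stainless steel: σ_y = 428.0 MPa, ρ = 7970 kg/m³
  brass: σ_y = 201.3 MPa, ρ = 8570 kg/m³
  alloy steel: σ_y = 1080 MPa, ρ = 7890 kg/m³
  polycarbonate: M = 6.22×10⁻³
  alloy steel: M = 4.17×10⁻³
  soda-lime glass: M = 2.81×10⁻³
  stainless steel: M = 2.60×10⁻³
  brass: M = 1.66×10⁻³
  copper: M = 1.06×10⁻³
Polycarbonate ranks first.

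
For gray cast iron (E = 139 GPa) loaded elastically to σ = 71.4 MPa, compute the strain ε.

5.14×10⁻⁴

ε = σ/E = 71.4 / 139000 = 5.14×10⁻⁴.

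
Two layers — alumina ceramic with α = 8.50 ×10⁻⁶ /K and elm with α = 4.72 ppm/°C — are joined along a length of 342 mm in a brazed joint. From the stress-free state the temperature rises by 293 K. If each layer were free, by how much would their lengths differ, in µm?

Δα = |8.50 − 4.72|×10⁻⁶/K = 3.78×10⁻⁶/K.
ΔL_mismatch = Δα·L·ΔT = 3.78×10⁻⁶ × 342.0 mm × 293.0 K = 379 µm.

379 µm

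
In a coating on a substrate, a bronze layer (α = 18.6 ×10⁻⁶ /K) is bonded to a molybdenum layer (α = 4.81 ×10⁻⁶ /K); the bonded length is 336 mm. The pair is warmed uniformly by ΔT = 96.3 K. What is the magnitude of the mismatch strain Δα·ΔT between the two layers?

Δα = |18.6 − 4.81|×10⁻⁶/K = 13.8×10⁻⁶/K.
Mismatch strain = Δα·ΔT = 13.8×10⁻⁶ × 96.3 = 1.33×10⁻³.

1.33×10⁻³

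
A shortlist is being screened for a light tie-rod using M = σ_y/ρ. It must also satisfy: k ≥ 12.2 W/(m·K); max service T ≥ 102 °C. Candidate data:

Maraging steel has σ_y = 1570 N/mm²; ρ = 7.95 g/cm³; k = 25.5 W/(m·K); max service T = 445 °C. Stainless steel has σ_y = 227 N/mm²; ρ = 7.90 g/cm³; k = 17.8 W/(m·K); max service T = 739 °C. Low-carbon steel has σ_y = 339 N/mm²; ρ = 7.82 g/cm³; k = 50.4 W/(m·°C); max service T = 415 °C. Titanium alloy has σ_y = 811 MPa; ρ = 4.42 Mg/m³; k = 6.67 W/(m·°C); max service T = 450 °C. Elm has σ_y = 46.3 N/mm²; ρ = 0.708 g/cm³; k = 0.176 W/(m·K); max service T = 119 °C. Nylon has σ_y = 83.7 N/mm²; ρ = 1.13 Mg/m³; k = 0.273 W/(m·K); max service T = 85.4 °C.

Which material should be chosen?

maraging steel

Screen on constraints: k ≥ 12.2 W/(m·K); max service T ≥ 102 °C. Survivors: maraging steel, stainless steel, low-carbon steel.
Normalizing units and computing the index:
  maraging steel: σ_y = 1570 MPa, ρ = 7950 kg/m³
  stainless steel: σ_y = 227.0 MPa, ρ = 7900 kg/m³
  low-carbon steel: σ_y = 339.0 MPa, ρ = 7820 kg/m³
  maraging steel: M = 197 kN·m/kg
  low-carbon steel: M = 43.4 kN·m/kg
  stainless steel: M = 28.7 kN·m/kg
Maraging steel has the largest M.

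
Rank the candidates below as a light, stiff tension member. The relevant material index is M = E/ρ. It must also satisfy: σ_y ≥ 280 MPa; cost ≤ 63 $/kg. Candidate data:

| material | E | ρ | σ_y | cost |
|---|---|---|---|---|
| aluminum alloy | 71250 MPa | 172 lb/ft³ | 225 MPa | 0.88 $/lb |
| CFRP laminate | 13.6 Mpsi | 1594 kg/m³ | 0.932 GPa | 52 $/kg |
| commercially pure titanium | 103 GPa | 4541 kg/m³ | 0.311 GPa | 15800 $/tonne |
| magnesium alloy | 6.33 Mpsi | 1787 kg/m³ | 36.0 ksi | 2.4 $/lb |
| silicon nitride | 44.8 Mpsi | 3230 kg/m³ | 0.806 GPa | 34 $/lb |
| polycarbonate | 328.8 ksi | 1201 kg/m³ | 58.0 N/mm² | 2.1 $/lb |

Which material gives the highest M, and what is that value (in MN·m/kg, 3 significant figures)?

CFRP laminate, M = 58.8 MN·m/kg

Screen on constraints: σ_y ≥ 280 MPa; cost ≤ 63 $/kg. Survivors: CFRP laminate, commercially pure titanium.
Normalizing units and computing the index:
  CFRP laminate: E = 93.77 GPa, ρ = 1594 kg/m³
  commercially pure titanium: E = 103.0 GPa, ρ = 4541 kg/m³
  CFRP laminate: M = 58.8 MN·m/kg
  commercially pure titanium: M = 22.7 MN·m/kg
Highest index: CFRP laminate.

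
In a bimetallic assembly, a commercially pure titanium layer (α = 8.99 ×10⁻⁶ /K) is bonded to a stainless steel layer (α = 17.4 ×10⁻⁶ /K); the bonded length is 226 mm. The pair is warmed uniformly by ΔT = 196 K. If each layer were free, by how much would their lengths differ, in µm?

373 µm

Δα = |8.99 − 17.4|×10⁻⁶/K = 8.41×10⁻⁶/K.
ΔL_mismatch = Δα·L·ΔT = 8.41×10⁻⁶ × 226.0 mm × 196.0 K = 373 µm.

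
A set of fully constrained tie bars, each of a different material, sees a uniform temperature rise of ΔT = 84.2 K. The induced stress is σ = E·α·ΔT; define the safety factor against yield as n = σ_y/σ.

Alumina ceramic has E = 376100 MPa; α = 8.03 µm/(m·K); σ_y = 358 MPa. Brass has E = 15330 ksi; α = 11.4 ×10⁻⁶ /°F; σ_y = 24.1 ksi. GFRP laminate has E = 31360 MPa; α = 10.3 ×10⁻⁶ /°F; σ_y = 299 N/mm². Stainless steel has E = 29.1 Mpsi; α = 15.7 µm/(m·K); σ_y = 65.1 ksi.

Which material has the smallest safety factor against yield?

brass

Per material, after unit conversion:
  alumina ceramic: E = 376.1, α = 8.03, σ_y = 358.0 → σ = 254 MPa, n = 1.41
  brass: E = 105.7, α = 20.5, σ_y = 166.2 → σ = 183 MPa, n = 0.910
  GFRP laminate: E = 31.36, α = 18.5, σ_y = 299.0 → σ = 49.0 MPa, n = 6.11
  stainless steel: E = 200.6, α = 15.7, σ_y = 448.8 → σ = 265 MPa, n = 1.69
Brass has the lowest safety factor, n = 0.910.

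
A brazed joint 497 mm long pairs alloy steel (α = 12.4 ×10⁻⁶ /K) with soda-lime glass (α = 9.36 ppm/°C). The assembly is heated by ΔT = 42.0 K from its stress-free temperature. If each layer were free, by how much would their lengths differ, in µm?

Δα = |12.4 − 9.36|×10⁻⁶/K = 3.04×10⁻⁶/K.
ΔL_mismatch = Δα·L·ΔT = 3.04×10⁻⁶ × 497.0 mm × 42.0 K = 63.5 µm.

63.5 µm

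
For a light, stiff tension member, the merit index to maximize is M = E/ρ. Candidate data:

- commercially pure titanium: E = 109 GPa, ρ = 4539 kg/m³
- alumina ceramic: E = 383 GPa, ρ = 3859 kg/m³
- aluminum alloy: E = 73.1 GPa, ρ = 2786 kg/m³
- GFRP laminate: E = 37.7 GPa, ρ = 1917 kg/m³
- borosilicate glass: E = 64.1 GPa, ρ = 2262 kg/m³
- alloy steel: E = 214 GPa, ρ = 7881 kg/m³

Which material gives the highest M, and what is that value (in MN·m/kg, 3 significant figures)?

alumina ceramic, M = 99.2 MN·m/kg

Computing M directly (units already consistent):
  alumina ceramic: M = 99.2 MN·m/kg
  borosilicate glass: M = 28.3 MN·m/kg
  alloy steel: M = 27.2 MN·m/kg
  aluminum alloy: M = 26.2 MN·m/kg
  commercially pure titanium: M = 24.0 MN·m/kg
  GFRP laminate: M = 19.7 MN·m/kg
Highest index: alumina ceramic.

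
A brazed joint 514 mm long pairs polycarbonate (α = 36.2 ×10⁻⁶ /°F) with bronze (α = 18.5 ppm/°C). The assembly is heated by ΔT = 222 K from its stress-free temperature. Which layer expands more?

polycarbonate: α = 36.2×10⁻⁶/°F × 9/5 = 65.2×10⁻⁶/K.
α(polycarbonate) = 65.2×10⁻⁶/K vs α(bronze) = 18.5×10⁻⁶/K.
Higher α expands more for the same ΔT: polycarbonate.

polycarbonate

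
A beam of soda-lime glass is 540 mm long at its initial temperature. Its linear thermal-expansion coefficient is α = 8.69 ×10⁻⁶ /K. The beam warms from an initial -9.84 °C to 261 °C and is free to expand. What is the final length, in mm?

541.27 mm

ΔT = 261 − (-9.84) = 270.8 K.
ΔL = α·L₀·ΔT = 8.69×10⁻⁶ × 540 mm × 270.8 K = 1.27 mm.
L = L₀ + ΔL = 540 + 1.27 = 541.27 mm.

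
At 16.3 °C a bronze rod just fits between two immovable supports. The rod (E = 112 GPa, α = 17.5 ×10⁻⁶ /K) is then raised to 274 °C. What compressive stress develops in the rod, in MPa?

ΔT = 257.7 K. Constrained thermal stress σ = E·α·ΔT = 112.0×10³ MPa × 17.5×10⁻⁶ × 257.7 = 505 MPa (compressive).

505 MPa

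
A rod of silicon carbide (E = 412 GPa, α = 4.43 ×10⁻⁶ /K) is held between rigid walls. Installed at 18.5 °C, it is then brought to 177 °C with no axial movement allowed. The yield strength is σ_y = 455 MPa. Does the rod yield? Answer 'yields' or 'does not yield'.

does not yield

ΔT = 158.5 K. Constrained thermal stress σ = E·α·ΔT = 412.0×10³ MPa × 4.43×10⁻⁶ × 158.5 = 289 MPa (compressive).
Compare to σ_y = 455 MPa: σ < σ_y, so it does not yield.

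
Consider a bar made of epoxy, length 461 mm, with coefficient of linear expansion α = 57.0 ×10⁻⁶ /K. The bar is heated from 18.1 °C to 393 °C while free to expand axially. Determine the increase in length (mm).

9.85 mm

ΔT = 393 − 18.1 = 374.9 K.
ΔL = α·L₀·ΔT = 57.0×10⁻⁶ × 461 mm × 374.9 K = 9.85 mm.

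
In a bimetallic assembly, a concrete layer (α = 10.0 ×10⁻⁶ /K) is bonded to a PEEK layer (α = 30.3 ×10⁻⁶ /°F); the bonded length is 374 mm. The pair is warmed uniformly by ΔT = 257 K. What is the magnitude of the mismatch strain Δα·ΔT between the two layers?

0.0114

PEEK: α = 30.3×10⁻⁶/°F × 9/5 = 54.5×10⁻⁶/K.
Δα = |10.0 − 54.5|×10⁻⁶/K = 44.5×10⁻⁶/K.
Mismatch strain = Δα·ΔT = 44.5×10⁻⁶ × 257.0 = 0.0114.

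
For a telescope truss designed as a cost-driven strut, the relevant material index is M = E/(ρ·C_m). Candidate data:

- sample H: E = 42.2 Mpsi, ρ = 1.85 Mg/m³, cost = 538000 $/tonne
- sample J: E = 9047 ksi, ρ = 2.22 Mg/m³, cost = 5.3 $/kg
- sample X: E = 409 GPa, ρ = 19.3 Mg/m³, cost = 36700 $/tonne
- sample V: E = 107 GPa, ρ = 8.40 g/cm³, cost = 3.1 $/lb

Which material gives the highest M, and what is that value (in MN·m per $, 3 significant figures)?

After converting to SI:
  sample H: E = 291.0 GPa, ρ = 1850 kg/m³, cost = 538.0 $/kg
  sample J: E = 62.38 GPa, ρ = 2220 kg/m³, cost = 5.300 $/kg
  sample X: E = 409.0 GPa, ρ = 19300 kg/m³, cost = 36.70 $/kg
  sample V: E = 107.0 GPa, ρ = 8400 kg/m³, cost = 6.834 $/kg
  sample J: M = 5.30 MN·m per $
  sample V: M = 1.86 MN·m per $
  sample X: M = 0.577 MN·m per $
  sample H: M = 0.292 MN·m per $
The maximum is for sample J.

sample J, M = 5.30 MN·m per $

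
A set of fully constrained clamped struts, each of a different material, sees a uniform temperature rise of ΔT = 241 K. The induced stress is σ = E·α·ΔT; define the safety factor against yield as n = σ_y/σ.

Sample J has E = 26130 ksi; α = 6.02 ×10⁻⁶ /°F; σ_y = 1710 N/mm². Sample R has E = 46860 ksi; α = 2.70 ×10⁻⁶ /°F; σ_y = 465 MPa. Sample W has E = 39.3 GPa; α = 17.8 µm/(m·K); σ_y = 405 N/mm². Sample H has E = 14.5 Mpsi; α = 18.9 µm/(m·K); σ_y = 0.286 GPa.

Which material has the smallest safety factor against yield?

With everything in SI (GPa, ×10⁻⁶/K, MPa):
  sample J: E = 180.2, α = 10.8, σ_y = 1710 → σ = 470 MPa, n = 3.63
  sample R: E = 323.1, α = 4.86, σ_y = 465.0 → σ = 378 MPa, n = 1.23
  sample W: E = 39.30, α = 17.8, σ_y = 405.0 → σ = 169 MPa, n = 2.40
  sample H: E = 99.97, α = 18.9, σ_y = 286.0 → σ = 455 MPa, n = 0.628
The minimum is sample H at n = 0.628.

sample H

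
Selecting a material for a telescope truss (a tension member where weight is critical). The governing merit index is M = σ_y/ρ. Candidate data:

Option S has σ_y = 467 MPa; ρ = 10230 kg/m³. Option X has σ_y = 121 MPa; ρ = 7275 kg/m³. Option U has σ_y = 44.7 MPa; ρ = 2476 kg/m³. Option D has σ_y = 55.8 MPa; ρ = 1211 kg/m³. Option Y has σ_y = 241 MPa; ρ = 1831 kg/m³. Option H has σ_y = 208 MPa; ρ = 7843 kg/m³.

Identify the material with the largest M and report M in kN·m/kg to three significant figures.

option Y, M = 132 kN·m/kg

Computing M directly (units already consistent):
  option Y: M = 132 kN·m/kg
  option D: M = 46.1 kN·m/kg
  option S: M = 45.7 kN·m/kg
  option H: M = 26.5 kN·m/kg
  option U: M = 18.1 kN·m/kg
  option X: M = 16.6 kN·m/kg
Option Y ranks first.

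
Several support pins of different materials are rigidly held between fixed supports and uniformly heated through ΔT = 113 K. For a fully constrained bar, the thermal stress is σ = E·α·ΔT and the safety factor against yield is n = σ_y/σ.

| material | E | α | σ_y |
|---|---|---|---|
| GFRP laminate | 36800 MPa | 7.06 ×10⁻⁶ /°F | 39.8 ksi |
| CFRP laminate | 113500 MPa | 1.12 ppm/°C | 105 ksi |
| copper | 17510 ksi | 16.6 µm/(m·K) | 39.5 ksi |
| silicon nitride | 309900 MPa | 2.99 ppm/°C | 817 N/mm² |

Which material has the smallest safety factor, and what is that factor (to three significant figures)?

In consistent units (E in GPa, α in ×10⁻⁶/K, σ_y in MPa):
  GFRP laminate: E = 36.80, α = 12.7, σ_y = 274.4 → σ = 52.8 MPa, n = 5.19
  CFRP laminate: E = 113.5, α = 1.12, σ_y = 723.9 → σ = 14.4 MPa, n = 50.4
  copper: E = 120.7, α = 16.6, σ_y = 272.3 → σ = 226 MPa, n = 1.20
  silicon nitride: E = 309.9, α = 2.99, σ_y = 817.0 → σ = 105 MPa, n = 7.80
Copper has the lowest safety factor, n = 1.20.

copper, n = 1.20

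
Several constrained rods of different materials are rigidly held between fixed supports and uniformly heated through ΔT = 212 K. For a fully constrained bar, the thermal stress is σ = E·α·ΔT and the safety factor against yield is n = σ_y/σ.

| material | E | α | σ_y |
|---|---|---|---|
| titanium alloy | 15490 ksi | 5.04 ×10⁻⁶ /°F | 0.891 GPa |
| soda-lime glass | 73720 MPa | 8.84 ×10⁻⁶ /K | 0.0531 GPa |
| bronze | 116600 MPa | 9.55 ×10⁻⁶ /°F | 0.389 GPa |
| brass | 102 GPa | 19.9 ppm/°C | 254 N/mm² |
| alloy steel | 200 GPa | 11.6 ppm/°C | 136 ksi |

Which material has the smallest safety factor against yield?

In consistent units (E in GPa, α in ×10⁻⁶/K, σ_y in MPa):
  titanium alloy: E = 106.8, α = 9.07, σ_y = 891.0 → σ = 205 MPa, n = 4.34
  soda-lime glass: E = 73.72, α = 8.84, σ_y = 53.10 → σ = 138 MPa, n = 0.384
  bronze: E = 116.6, α = 17.2, σ_y = 389.0 → σ = 425 MPa, n = 0.915
  brass: E = 102.0, α = 19.9, σ_y = 254.0 → σ = 430 MPa, n = 0.590
  alloy steel: E = 200.0, α = 11.6, σ_y = 937.7 → σ = 492 MPa, n = 1.91
Soda-lime glass has the lowest safety factor, n = 0.384.

soda-lime glass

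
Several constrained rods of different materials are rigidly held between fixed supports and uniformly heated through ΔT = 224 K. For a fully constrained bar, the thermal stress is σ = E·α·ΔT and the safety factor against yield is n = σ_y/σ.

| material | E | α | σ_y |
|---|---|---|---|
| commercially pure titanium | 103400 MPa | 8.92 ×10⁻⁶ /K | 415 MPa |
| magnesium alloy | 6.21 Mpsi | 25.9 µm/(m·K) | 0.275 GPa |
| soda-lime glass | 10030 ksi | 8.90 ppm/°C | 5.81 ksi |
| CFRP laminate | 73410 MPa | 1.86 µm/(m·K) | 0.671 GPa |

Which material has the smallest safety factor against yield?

With everything in SI (GPa, ×10⁻⁶/K, MPa):
  commercially pure titanium: E = 103.4, α = 8.92, σ_y = 415.0 → σ = 207 MPa, n = 2.01
  magnesium alloy: E = 42.82, α = 25.9, σ_y = 275.0 → σ = 248 MPa, n = 1.11
  soda-lime glass: E = 69.15, α = 8.90, σ_y = 40.06 → σ = 138 MPa, n = 0.291
  CFRP laminate: E = 73.41, α = 1.86, σ_y = 671.0 → σ = 30.6 MPa, n = 21.9
The minimum is soda-lime glass at n = 0.291.

soda-lime glass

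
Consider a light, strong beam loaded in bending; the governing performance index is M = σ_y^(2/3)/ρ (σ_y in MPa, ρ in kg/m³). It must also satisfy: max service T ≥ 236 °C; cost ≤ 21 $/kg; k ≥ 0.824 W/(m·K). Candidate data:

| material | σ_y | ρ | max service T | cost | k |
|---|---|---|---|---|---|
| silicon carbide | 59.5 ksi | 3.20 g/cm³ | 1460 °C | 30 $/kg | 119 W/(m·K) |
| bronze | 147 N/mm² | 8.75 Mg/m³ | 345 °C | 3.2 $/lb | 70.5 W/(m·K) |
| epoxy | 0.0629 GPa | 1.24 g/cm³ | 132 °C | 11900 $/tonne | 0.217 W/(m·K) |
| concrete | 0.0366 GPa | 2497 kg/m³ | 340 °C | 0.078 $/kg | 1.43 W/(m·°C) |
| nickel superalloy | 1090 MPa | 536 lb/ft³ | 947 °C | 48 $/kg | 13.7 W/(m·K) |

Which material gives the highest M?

concrete

Screen on constraints: max service T ≥ 236 °C; cost ≤ 21 $/kg; k ≥ 0.824 W/(m·K). Survivors: bronze, concrete.
After converting to SI:
  bronze: σ_y = 147.0 MPa, ρ = 8750 kg/m³
  concrete: σ_y = 36.60 MPa, ρ = 2497 kg/m³
  concrete: M = 4.41×10⁻³
  bronze: M = 3.18×10⁻³
Highest index: concrete.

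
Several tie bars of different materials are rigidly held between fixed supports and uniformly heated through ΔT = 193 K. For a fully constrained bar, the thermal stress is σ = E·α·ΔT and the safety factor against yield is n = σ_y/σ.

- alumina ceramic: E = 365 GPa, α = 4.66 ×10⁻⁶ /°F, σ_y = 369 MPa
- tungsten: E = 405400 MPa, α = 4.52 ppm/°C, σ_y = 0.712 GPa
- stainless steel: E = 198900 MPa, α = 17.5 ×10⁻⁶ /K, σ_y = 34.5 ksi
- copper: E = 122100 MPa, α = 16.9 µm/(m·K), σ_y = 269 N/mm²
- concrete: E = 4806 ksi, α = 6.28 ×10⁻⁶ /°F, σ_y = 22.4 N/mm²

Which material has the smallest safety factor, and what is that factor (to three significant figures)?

Converting E to GPa, α to ×10⁻⁶/K, σ_y to MPa, then σ and n for each:
  alumina ceramic: E = 365.0, α = 8.39, σ_y = 369.0 → σ = 591 MPa, n = 0.624
  tungsten: E = 405.4, α = 4.52, σ_y = 712.0 → σ = 354 MPa, n = 2.01
  stainless steel: E = 198.9, α = 17.5, σ_y = 237.9 → σ = 672 MPa, n = 0.354
  copper: E = 122.1, α = 16.9, σ_y = 269.0 → σ = 398 MPa, n = 0.675
  concrete: E = 33.14, α = 11.3, σ_y = 22.40 → σ = 72.3 MPa, n = 0.310
Smallest n: concrete with n = 0.310.

concrete, n = 0.310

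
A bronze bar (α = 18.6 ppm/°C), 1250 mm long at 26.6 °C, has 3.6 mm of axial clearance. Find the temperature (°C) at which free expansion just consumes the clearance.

α·L₀·ΔT = 3.6 mm ⇒ ΔT = 3.6 / (18.6×10⁻⁶ × 1250.0) = 154.8 K.
T = 26.6 + 154.8 = 181.4 °C.

181 °C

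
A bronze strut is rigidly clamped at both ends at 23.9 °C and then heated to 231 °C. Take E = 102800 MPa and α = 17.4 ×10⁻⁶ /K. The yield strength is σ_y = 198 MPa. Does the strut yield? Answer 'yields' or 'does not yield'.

yields

E = 102800 MPa = 102.8 GPa.
ΔT = 207.1 K. Constrained thermal stress σ = E·α·ΔT = 102.8×10³ MPa × 17.4×10⁻⁶ × 207.1 = 370 MPa (compressive).
Compare to σ_y = 198 MPa: σ ≥ σ_y, so it yields.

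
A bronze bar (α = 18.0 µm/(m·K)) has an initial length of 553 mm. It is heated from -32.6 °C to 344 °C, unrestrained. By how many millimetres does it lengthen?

3.75 mm

ΔT = 344 − (-32.6) = 376.6 K.
ΔL = α·L₀·ΔT = 18.0×10⁻⁶ × 553 mm × 376.6 K = 3.75 mm.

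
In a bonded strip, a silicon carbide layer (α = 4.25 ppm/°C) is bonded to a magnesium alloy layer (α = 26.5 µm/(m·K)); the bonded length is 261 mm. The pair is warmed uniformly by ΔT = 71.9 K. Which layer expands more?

magnesium alloy

α(silicon carbide) = 4.25×10⁻⁶/K vs α(magnesium alloy) = 26.5×10⁻⁶/K.
Higher α expands more for the same ΔT: magnesium alloy.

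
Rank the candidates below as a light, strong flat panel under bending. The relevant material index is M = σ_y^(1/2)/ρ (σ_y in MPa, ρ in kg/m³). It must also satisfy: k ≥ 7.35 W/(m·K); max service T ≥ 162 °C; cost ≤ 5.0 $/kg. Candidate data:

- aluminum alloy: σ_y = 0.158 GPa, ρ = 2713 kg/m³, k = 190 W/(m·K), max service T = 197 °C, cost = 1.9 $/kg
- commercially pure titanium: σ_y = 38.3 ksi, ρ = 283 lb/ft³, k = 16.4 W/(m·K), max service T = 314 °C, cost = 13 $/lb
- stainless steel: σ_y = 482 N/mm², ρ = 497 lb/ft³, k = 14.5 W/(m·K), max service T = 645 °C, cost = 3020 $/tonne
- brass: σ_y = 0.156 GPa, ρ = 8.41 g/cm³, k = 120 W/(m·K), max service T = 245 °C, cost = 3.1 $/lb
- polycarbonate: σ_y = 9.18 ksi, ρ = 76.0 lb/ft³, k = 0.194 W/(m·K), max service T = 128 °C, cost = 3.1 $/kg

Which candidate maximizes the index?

Screen on constraints: k ≥ 7.35 W/(m·K); max service T ≥ 162 °C; cost ≤ 5.0 $/kg. Survivors: aluminum alloy, stainless steel.
Putting every candidate on a common basis:
  aluminum alloy: σ_y = 158.0 MPa, ρ = 2713 kg/m³
  stainless steel: σ_y = 482.0 MPa, ρ = 7961 kg/m³
  aluminum alloy: M = 4.63×10⁻³
  stainless steel: M = 2.76×10⁻³
Aluminum alloy ranks first.

aluminum alloy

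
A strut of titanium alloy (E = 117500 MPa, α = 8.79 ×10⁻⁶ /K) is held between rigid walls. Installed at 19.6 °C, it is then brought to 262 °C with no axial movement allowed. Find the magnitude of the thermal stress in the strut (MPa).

E = 117500 MPa = 117.5 GPa.
ΔT = 242.4 K. Constrained thermal stress σ = E·α·ΔT = 117.5×10³ MPa × 8.79×10⁻⁶ × 242.4 = 250 MPa (compressive).

250 MPa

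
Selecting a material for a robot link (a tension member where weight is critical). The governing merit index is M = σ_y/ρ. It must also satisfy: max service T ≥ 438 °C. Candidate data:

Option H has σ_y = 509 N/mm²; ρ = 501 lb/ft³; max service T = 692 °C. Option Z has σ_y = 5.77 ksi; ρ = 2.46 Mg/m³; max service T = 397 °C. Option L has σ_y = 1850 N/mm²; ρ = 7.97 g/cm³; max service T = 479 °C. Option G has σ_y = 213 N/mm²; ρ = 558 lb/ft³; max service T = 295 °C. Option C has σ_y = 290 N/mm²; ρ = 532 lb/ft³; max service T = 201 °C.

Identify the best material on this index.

Screen on constraints: max service T ≥ 438 °C. Survivors: option H, option L.
Convert each candidate to consistent units, then evaluate M:
  option H: σ_y = 509.0 MPa, ρ = 8025 kg/m³
  option L: σ_y = 1850 MPa, ρ = 7970 kg/m³
  option L: M = 232 kN·m/kg
  option H: M = 63.4 kN·m/kg
The maximum is for option L.

option L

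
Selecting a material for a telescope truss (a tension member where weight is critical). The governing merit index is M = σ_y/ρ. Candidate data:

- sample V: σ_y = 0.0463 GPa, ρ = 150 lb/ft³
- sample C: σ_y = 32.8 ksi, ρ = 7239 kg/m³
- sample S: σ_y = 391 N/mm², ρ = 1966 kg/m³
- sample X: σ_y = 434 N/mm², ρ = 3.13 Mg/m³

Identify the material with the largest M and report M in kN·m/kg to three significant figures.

sample S, M = 199 kN·m/kg

Convert each candidate to consistent units, then evaluate M:
  sample V: σ_y = 46.30 MPa, ρ = 2403 kg/m³
  sample C: σ_y = 226.1 MPa, ρ = 7239 kg/m³
  sample S: σ_y = 391.0 MPa, ρ = 1966 kg/m³
  sample X: σ_y = 434.0 MPa, ρ = 3130 kg/m³
  sample S: M = 199 kN·m/kg
  sample X: M = 139 kN·m/kg
  sample C: M = 31.2 kN·m/kg
  sample V: M = 19.3 kN·m/kg
Sample S has the largest M.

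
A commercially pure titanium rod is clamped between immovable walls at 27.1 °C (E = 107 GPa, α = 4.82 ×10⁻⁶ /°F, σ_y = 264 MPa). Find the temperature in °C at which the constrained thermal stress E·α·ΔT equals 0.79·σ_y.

α = 4.82×10⁻⁶/°F × 9/5 = 8.68×10⁻⁶/K.
E·α·ΔT = 208.6 MPa ⇒ ΔT = 208.6 / (107.0×10³ × 8.68×10⁻⁶) = 224.7 K.
T = 27.1 + 224.7 = 251.8 °C.

252 °C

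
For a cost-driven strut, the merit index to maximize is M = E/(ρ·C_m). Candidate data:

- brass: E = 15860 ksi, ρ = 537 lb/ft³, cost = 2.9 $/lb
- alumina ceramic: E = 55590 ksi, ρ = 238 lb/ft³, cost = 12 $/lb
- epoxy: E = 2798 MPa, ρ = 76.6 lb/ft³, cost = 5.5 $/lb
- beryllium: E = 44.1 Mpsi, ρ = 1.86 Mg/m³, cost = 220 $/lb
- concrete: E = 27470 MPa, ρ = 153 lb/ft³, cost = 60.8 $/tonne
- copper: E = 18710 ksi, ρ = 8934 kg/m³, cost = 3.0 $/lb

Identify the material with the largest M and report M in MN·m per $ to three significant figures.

Putting every candidate on a common basis:
  brass: E = 109.4 GPa, ρ = 8602 kg/m³, cost = 6.393 $/kg
  alumina ceramic: E = 383.3 GPa, ρ = 3812 kg/m³, cost = 26.46 $/kg
  epoxy: E = 2.798 GPa, ρ = 1227 kg/m³, cost = 12.13 $/kg
  beryllium: E = 304.1 GPa, ρ = 1860 kg/m³, cost = 485.0 $/kg
  concrete: E = 27.47 GPa, ρ = 2451 kg/m³, cost = 0.06080 $/kg
  copper: E = 129.0 GPa, ρ = 8934 kg/m³, cost = 6.614 $/kg
  concrete: M = 184 MN·m per $
  alumina ceramic: M = 3.80 MN·m per $
  copper: M = 2.18 MN·m per $
  brass: M = 1.99 MN·m per $
  beryllium: M = 0.337 MN·m per $
  epoxy: M = 0.188 MN·m per $
Concrete has the largest M.

concrete, M = 184 MN·m per $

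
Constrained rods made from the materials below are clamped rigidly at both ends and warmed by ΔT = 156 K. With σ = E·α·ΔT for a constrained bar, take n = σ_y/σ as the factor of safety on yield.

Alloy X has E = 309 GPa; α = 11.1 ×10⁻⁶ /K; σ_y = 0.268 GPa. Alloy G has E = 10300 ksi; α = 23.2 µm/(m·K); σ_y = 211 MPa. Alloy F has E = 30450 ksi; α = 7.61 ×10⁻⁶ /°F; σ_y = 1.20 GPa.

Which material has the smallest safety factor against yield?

alloy X

In consistent units (E in GPa, α in ×10⁻⁶/K, σ_y in MPa):
  alloy X: E = 309.0, α = 11.1, σ_y = 268.0 → σ = 535 MPa, n = 0.501
  alloy G: E = 71.02, α = 23.2, σ_y = 211.0 → σ = 257 MPa, n = 0.821
  alloy F: E = 209.9, α = 13.7, σ_y = 1200 → σ = 449 MPa, n = 2.67
The minimum is alloy X at n = 0.501.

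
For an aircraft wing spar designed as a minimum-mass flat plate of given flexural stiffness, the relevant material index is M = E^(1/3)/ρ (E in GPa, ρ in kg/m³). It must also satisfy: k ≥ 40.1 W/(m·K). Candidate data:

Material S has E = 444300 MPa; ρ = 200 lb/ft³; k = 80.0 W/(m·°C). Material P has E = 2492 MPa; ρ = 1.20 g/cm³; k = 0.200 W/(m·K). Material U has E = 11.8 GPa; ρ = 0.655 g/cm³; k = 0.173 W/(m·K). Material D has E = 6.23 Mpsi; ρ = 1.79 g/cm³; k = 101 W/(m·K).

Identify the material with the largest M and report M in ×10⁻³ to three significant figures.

material S, M = 2.38×10⁻³

Screen on constraints: k ≥ 40.1 W/(m·K). Survivors: material S, material D.
Normalizing units and computing the index:
  material S: E = 444.3 GPa, ρ = 3204 kg/m³
  material D: E = 42.95 GPa, ρ = 1790 kg/m³
  material S: M = 2.38×10⁻³
  material D: M = 1.96×10⁻³
Material S has the largest M.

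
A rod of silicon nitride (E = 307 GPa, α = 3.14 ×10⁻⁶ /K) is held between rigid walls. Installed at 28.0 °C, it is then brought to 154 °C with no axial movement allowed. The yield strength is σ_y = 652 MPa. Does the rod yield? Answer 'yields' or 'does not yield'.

does not yield

ΔT = 126.0 K. Constrained thermal stress σ = E·α·ΔT = 307.0×10³ MPa × 3.14×10⁻⁶ × 126.0 = 121 MPa (compressive).
Compare to σ_y = 652 MPa: σ < σ_y, so it does not yield.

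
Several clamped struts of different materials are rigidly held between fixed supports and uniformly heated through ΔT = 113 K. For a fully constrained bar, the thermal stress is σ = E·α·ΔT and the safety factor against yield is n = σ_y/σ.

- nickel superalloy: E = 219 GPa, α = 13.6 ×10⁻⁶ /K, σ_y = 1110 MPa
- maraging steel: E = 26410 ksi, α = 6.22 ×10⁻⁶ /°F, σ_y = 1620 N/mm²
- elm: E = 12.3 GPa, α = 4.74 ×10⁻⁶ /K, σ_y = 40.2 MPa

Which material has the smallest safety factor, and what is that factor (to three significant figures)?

nickel superalloy, n = 3.30

In consistent units (E in GPa, α in ×10⁻⁶/K, σ_y in MPa):
  nickel superalloy: E = 219.0, α = 13.6, σ_y = 1110 → σ = 337 MPa, n = 3.30
  maraging steel: E = 182.1, α = 11.2, σ_y = 1620 → σ = 230 MPa, n = 7.03
  elm: E = 12.30, α = 4.74, σ_y = 40.20 → σ = 6.59 MPa, n = 6.10
The minimum is nickel superalloy at n = 3.30.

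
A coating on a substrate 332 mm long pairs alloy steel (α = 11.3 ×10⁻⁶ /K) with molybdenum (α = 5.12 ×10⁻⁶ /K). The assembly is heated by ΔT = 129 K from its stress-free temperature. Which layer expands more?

α(alloy steel) = 11.3×10⁻⁶/K vs α(molybdenum) = 5.12×10⁻⁶/K.
Higher α expands more for the same ΔT: alloy steel.

alloy steel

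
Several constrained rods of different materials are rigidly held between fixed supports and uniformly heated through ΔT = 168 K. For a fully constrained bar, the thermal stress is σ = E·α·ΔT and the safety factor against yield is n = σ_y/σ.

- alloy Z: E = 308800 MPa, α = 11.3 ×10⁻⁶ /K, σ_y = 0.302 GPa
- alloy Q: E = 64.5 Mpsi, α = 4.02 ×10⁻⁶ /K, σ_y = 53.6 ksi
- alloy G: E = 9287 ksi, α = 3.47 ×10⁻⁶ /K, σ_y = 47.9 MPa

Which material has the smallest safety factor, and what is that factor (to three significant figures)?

alloy Z, n = 0.515

With everything in SI (GPa, ×10⁻⁶/K, MPa):
  alloy Z: E = 308.8, α = 11.3, σ_y = 302.0 → σ = 586 MPa, n = 0.515
  alloy Q: E = 444.7, α = 4.02, σ_y = 369.6 → σ = 300 MPa, n = 1.23
  alloy G: E = 64.03, α = 3.47, σ_y = 47.90 → σ = 37.3 MPa, n = 1.28
The minimum is alloy Z at n = 0.515.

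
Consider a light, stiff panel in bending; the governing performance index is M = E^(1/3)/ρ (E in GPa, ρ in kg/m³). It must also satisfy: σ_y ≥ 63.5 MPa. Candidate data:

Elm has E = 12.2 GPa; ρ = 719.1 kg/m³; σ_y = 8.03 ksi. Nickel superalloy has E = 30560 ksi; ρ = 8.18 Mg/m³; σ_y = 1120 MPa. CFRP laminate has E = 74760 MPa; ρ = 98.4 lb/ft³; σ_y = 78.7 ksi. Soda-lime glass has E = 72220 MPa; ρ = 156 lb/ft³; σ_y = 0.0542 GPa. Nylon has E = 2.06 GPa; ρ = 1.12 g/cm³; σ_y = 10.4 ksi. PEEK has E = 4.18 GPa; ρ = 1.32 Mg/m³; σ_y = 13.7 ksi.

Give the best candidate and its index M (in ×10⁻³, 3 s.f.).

Screen on constraints: σ_y ≥ 63.5 MPa. Survivors: nickel superalloy, CFRP laminate, nylon, PEEK.
Convert each candidate to consistent units, then evaluate M:
  nickel superalloy: E = 210.7 GPa, ρ = 8180 kg/m³
  CFRP laminate: E = 74.76 GPa, ρ = 1576 kg/m³
  nylon: E = 2.060 GPa, ρ = 1120 kg/m³
  PEEK: E = 4.180 GPa, ρ = 1320 kg/m³
  CFRP laminate: M = 2.67×10⁻³
  PEEK: M = 1.22×10⁻³
  nylon: M = 1.14×10⁻³
  nickel superalloy: M = 0.727×10⁻³
CFRP laminate has the largest M.

CFRP laminate, M = 2.67×10⁻³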